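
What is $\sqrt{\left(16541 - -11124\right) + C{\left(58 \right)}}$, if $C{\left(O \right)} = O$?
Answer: $\sqrt{27723} \approx 166.5$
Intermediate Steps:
$\sqrt{\left(16541 - -11124\right) + C{\left(58 \right)}} = \sqrt{\left(16541 - -11124\right) + 58} = \sqrt{\left(16541 + 11124\right) + 58} = \sqrt{27665 + 58} = \sqrt{27723}$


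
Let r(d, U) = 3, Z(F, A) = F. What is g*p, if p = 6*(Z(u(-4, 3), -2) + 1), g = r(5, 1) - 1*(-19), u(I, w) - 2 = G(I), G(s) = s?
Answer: -132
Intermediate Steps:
u(I, w) = 2 + I
g = 22 (g = 3 - 1*(-19) = 3 + 19 = 22)
p = -6 (p = 6*((2 - 4) + 1) = 6*(-2 + 1) = 6*(-1) = -6)
g*p = 22*(-6) = -132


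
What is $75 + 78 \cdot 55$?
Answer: $4365$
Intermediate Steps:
$75 + 78 \cdot 55 = 75 + 4290 = 4365$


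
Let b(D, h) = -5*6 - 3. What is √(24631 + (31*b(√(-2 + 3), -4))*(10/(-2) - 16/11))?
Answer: √31234 ≈ 176.73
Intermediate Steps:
b(D, h) = -33 (b(D, h) = -30 - 3 = -33)
√(24631 + (31*b(√(-2 + 3), -4))*(10/(-2) - 16/11)) = √(24631 + (31*(-33))*(10/(-2) - 16/11)) = √(24631 - 1023*(10*(-½) - 16*1/11)) = √(24631 - 1023*(-5 - 16/11)) = √(24631 - 1023*(-71/11)) = √(24631 + 6603) = √31234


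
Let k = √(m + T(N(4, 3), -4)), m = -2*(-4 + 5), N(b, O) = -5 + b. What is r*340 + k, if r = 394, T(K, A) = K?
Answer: 133960 + I*√3 ≈ 1.3396e+5 + 1.732*I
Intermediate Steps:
m = -2 (m = -2*1 = -2)
k = I*√3 (k = √(-2 + (-5 + 4)) = √(-2 - 1) = √(-3) = I*√3 ≈ 1.732*I)
r*340 + k = 394*340 + I*√3 = 133960 + I*√3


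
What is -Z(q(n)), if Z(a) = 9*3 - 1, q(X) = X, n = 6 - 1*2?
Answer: -26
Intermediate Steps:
n = 4 (n = 6 - 2 = 4)
Z(a) = 26 (Z(a) = 27 - 1 = 26)
-Z(q(n)) = -1*26 = -26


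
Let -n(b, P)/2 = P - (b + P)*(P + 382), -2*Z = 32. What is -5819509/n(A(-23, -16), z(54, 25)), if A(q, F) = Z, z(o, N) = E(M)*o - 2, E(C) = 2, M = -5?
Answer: -5819509/87628 ≈ -66.411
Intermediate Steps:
z(o, N) = -2 + 2*o (z(o, N) = 2*o - 2 = -2 + 2*o)
Z = -16 (Z = -½*32 = -16)
A(q, F) = -16
n(b, P) = -2*P + 2*(382 + P)*(P + b) (n(b, P) = -2*(P - (b + P)*(P + 382)) = -2*(P - (P + b)*(382 + P)) = -2*(P - (382 + P)*(P + b)) = -2*P + 2*(382 + P)*(P + b))
-5819509/n(A(-23, -16), z(54, 25)) = -5819509/(2*(-2 + 2*54)² + 762*(-2 + 2*54) + 764*(-16) + 2*(-2 + 2*54)*(-16)) = -5819509/(2*(-2 + 108)² + 762*(-2 + 108) - 12224 + 2*(-2 + 108)*(-16)) = -5819509/(2*106² + 762*106 - 12224 + 2*106*(-16)) = -5819509/(2*11236 + 80772 - 12224 - 3392) = -5819509/(22472 + 80772 - 12224 - 3392) = -5819509/87628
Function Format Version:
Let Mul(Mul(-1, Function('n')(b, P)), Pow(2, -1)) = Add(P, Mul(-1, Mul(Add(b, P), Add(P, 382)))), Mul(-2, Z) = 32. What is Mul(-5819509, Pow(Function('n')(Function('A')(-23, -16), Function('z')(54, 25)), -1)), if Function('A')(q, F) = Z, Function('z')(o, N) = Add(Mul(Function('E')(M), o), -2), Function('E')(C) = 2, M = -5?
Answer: Rational(-5819509, 87628) ≈ -66.411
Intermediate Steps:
Function('z')(o, N) = Add(-2, Mul(2, o)) (Function('z')(o, N) = Add(Mul(2, o), -2) = Add(-2, Mul(2, o)))
Z = -16 (Z = Mul(Rational(-1, 2), 32) = -16)
Function('A')(q, F) = -16
Function('n')(b, P) = Add(Mul(-2, P), Mul(2, Add(382, P), Add(P, b))) (Function('n')(b, P) = Mul(-2, Add(P, Mul(-1, Mul(Add(b, P), Add(P, 382))))) = Mul(-2, Add(P, Mul(-1, Mul(Add(P, b), Add(382, P))))) = Mul(-2, Add(P, Mul(-1, Mul(Add(382, P), Add(P, b))))) = Mul(-2, Add(P, Mul(-1, Add(382, P), Add(P, b)))) = Add(Mul(-2, P), Mul(2, Add(382, P), Add(P, b))))
Mul(-5819509, Pow(Function('n')(Function('A')(-23, -16), Function('z')(54, 25)), -1)) = Mul(-5819509, Pow(Add(Mul(2, Pow(Add(-2, Mul(2, 54)), 2)), Mul(762, Add(-2, Mul(2, 54))), Mul(764, -16), Mul(2, Add(-2, Mul(2, 54)), -16)), -1)) = Mul(-5819509, Pow(Add(Mul(2, Pow(Add(-2, 108), 2)), Mul(762, Add(-2, 108)), -12224, Mul(2, Add(-2, 108), -16)), -1)) = Mul(-5819509, Pow(Add(Mul(2, Pow(106, 2)), Mul(762, 106), -12224, Mul(2, 106, -16)), -1)) = Mul(-5819509, Pow(Add(Mul(2, 11236), 80772, -12224, -3392), -1)) = Mul(-5819509, Pow(Add(22472, 80772, -12224, -3392), -1)) = Mul(-5819509, Pow(87628, -1)) = Mul(-5819509, Rational(1, 87628)) = Rational(-5819509, 87628)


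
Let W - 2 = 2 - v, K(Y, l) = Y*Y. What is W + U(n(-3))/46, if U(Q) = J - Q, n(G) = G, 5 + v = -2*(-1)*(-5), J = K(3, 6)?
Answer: 443/23 ≈ 19.261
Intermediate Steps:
K(Y, l) = Y**2
J = 9 (J = 3**2 = 9)
v = -15 (v = -5 - 2*(-1)*(-5) = -5 + 2*(-5) = -5 - 10 = -15)
U(Q) = 9 - Q
W = 19 (W = 2 + (2 - 1*(-15)) = 2 + (2 + 15) = 2 + 17 = 19)
W + U(n(-3))/46 = 19 + (9 - 1*(-3))/46 = 19 + (9 + 3)/46 = 19 + (1/46)*12 = 19 + 6/23 = 443/23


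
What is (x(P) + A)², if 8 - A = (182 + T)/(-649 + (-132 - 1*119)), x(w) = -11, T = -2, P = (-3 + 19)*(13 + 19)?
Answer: 196/25 ≈ 7.8400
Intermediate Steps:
P = 512 (P = 16*32 = 512)
A = 41/5 (A = 8 - (182 - 2)/(-649 + (-132 - 1*119)) = 8 - 180/(-649 + (-132 - 119)) = 8 - 180/(-649 - 251) = 8 - 180/(-900) = 8 - 180*(-1)/900 = 8 - 1*(-⅕) = 8 + ⅕ = 41/5 ≈ 8.2000)
(x(P) + A)² = (-11 + 41/5)² = (-14/5)² = 196/25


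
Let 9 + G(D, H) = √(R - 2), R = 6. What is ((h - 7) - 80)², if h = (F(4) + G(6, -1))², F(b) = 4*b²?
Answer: 9998244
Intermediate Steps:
G(D, H) = -7 (G(D, H) = -9 + √(6 - 2) = -9 + √4 = -9 + 2 = -7)
h = 3249 (h = (4*4² - 7)² = (4*16 - 7)² = (64 - 7)² = 57² = 3249)
((h - 7) - 80)² = ((3249 - 7) - 80)² = (3242 - 80)² = 3162² = 9998244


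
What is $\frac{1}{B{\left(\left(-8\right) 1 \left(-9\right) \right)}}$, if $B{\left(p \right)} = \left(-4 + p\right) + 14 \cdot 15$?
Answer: $\frac{1}{278} \approx 0.0035971$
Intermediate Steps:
$B{\left(p \right)} = 206 + p$ ($B{\left(p \right)} = \left(-4 + p\right) + 210 = 206 + p$)
$\frac{1}{B{\left(\left(-8\right) 1 \left(-9\right) \right)}} = \frac{1}{206 + \left(-8\right) 1 \left(-9\right)} = \frac{1}{206 - -72} = \frac{1}{206 + 72} = \frac{1}{278}$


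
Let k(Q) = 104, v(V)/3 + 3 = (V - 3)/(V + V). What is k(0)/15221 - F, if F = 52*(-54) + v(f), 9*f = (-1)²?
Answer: 43471280/15221 ≈ 2856.0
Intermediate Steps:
f = ⅑ (f = (⅑)*(-1)² = (⅑)*1 = ⅑ ≈ 0.11111)
v(V) = -9 + 3*(-3 + V)/(2*V) (v(V) = -9 + 3*((V - 3)/(V + V)) = -9 + 3*((-3 + V)/((2*V))) = -9 + 3*((-3 + V)*(1/(2*V))) = -9 + 3*((-3 + V)/(2*V)) = -9 + 3*(-3 + V)/(2*V))
F = -2856 (F = 52*(-54) + 3*(-3 - 5*⅑)/(2*(⅑)) = -2808 + (3/2)*9*(-3 - 5/9) = -2808 + (3/2)*9*(-32/9) = -2808 - 48 = -2856)
k(0)/15221 - F = 104/15221 - 1*(-2856) = 104*(1/15221) + 2856 = 104/15221 + 2856 = 43471280/15221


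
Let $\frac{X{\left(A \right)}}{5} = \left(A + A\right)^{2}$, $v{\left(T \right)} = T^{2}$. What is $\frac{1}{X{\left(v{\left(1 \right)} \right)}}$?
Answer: $\frac{1}{20} \approx 0.05$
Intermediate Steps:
$X{\left(A \right)} = 20 A^{2}$ ($X{\left(A \right)} = 5 \left(A + A\right)^{2} = 5 \left(2 A\right)^{2} = 5 \cdot 4 A^{2} = 20 A^{2}$)
$\frac{1}{X{\left(v{\left(1 \right)} \right)}} = \frac{1}{20 \left(1^{2}\right)^{2}} = \frac{1}{20 \cdot 1^{2}} = \frac{1}{20 \cdot 1} = \frac{1}{20}$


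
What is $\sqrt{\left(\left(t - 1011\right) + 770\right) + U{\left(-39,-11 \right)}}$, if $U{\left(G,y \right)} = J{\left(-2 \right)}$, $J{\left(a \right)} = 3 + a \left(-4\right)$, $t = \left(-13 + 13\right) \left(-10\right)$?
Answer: $i \sqrt{230} \approx 15.166 i$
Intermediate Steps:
$t = 0$ ($t = 0 \left(-10\right) = 0$)
$J{\left(a \right)} = 3 - 4 a$
$U{\left(G,y \right)} = 11$ ($U{\left(G,y \right)} = 3 - -8 = 3 + 8 = 11$)
$\sqrt{\left(\left(t - 1011\right) + 770\right) + U{\left(-39,-11 \right)}} = \sqrt{\left(\left(0 - 1011\right) + 770\right) + 11} = \sqrt{\left(-1011 + 770\right) + 11} = \sqrt{-241 + 11} = \sqrt{-230} = i \sqrt{230}$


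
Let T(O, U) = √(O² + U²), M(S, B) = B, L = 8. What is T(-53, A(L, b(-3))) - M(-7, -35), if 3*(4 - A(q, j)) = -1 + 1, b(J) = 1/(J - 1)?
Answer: 35 + 5*√113 ≈ 88.151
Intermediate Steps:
b(J) = 1/(-1 + J)
A(q, j) = 4 (A(q, j) = 4 - (-1 + 1)/3 = 4 - ⅓*0 = 4 + 0 = 4)
T(-53, A(L, b(-3))) - M(-7, -35) = √((-53)² + 4²) - 1*(-35) = √(2809 + 16) + 35 = √2825 + 35 = 5*√113 + 35 = 35 + 5*√113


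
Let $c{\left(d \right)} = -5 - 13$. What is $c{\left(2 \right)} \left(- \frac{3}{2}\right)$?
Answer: $27$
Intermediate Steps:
$c{\left(d \right)} = -18$ ($c{\left(d \right)} = -5 - 13 = -18$)
$c{\left(2 \right)} \left(- \frac{3}{2}\right) = - 18 \left(- \frac{3}{2}\right) = - 18 \left(\left(-3\right) \frac{1}{2}\right) = \left(-18\right) \left(- \frac{3}{2}\right) = 27$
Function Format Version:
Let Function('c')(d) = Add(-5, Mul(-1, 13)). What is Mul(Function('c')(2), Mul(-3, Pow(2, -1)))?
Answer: 27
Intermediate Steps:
Function('c')(d) = -18 (Function('c')(d) = Add(-5, -13) = -18)
Mul(Function('c')(2), Mul(-3, Pow(2, -1))) = Mul(-18, Mul(-3, Pow(2, -1))) = Mul(-18, Mul(-3, Rational(1, 2))) = Mul(-18, Rational(-3, 2)) = 27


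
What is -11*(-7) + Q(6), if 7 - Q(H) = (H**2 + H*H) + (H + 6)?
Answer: 0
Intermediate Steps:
Q(H) = 1 - H - 2*H**2 (Q(H) = 7 - ((H**2 + H*H) + (H + 6)) = 7 - ((H**2 + H**2) + (6 + H)) = 7 - (2*H**2 + (6 + H)) = 7 - (6 + H + 2*H**2) = 7 + (-6 - H - 2*H**2) = 1 - H - 2*H**2)
-11*(-7) + Q(6) = -11*(-7) + (1 - 1*6 - 2*6**2) = 77 + (1 - 6 - 2*36) = 77 + (1 - 6 - 72) = 77 - 77 = 0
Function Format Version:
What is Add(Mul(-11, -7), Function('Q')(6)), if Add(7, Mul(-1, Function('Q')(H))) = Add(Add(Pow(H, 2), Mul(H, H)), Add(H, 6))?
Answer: 0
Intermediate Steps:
Function('Q')(H) = Add(1, Mul(-1, H), Mul(-2, Pow(H, 2))) (Function('Q')(H) = Add(7, Mul(-1, Add(Add(Pow(H, 2), Mul(H, H)), Add(H, 6)))) = Add(7, Mul(-1, Add(Add(Pow(H, 2), Pow(H, 2)), Add(6, H)))) = Add(7, Mul(-1, Add(Mul(2, Pow(H, 2)), Add(6, H)))) = Add(7, Mul(-1, Add(6, H, Mul(2, Pow(H, 2))))) = Add(7, Add(-6, Mul(-1, H), Mul(-2, Pow(H, 2)))) = Add(1, Mul(-1, H), Mul(-2, Pow(H, 2))))
Add(Mul(-11, -7), Function('Q')(6)) = Add(Mul(-11, -7), Add(1, Mul(-1, 6), Mul(-2, Pow(6, 2)))) = Add(77, Add(1, -6, Mul(-2, 36))) = Add(77, Add(1, -6, -72)) = Add(77, -77) = 0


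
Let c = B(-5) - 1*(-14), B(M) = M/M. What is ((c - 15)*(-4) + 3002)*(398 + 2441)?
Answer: 8522678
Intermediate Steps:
B(M) = 1
c = 15 (c = 1 - 1*(-14) = 1 + 14 = 15)
((c - 15)*(-4) + 3002)*(398 + 2441) = ((15 - 15)*(-4) + 3002)*(398 + 2441) = (0*(-4) + 3002)*2839 = (0 + 3002)*2839 = 3002*2839 = 8522678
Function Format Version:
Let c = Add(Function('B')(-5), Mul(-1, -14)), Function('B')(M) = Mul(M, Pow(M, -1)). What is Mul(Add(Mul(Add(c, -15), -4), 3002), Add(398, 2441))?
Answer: 8522678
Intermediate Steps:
Function('B')(M) = 1
c = 15 (c = Add(1, Mul(-1, -14)) = Add(1, 14) = 15)
Mul(Add(Mul(Add(c, -15), -4), 3002), Add(398, 2441)) = Mul(Add(Mul(Add(15, -15), -4), 3002), Add(398, 2441)) = Mul(Add(Mul(0, -4), 3002), 2839) = Mul(Add(0, 3002), 2839) = Mul(3002, 2839) = 8522678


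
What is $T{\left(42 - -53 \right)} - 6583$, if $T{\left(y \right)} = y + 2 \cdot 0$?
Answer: $-6488$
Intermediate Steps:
$T{\left(y \right)} = y$ ($T{\left(y \right)} = y + 0 = y$)
$T{\left(42 - -53 \right)} - 6583 = \left(42 - -53\right) - 6583 = \left(42 + 53\right) - 6583 = 95 - 6583 = -6488$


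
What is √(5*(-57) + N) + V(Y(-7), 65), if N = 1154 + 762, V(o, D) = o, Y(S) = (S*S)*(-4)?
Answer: -196 + √1631 ≈ -155.61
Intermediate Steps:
Y(S) = -4*S² (Y(S) = S²*(-4) = -4*S²)
N = 1916
√(5*(-57) + N) + V(Y(-7), 65) = √(5*(-57) + 1916) - 4*(-7)² = √(-285 + 1916) - 4*49 = √1631 - 196 = -196 + √1631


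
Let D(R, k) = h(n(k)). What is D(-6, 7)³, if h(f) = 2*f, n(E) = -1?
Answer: -8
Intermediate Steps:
D(R, k) = -2 (D(R, k) = 2*(-1) = -2)
D(-6, 7)³ = (-2)³ = -8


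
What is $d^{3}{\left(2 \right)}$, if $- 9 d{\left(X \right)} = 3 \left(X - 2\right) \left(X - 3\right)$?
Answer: $0$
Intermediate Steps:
$d{\left(X \right)} = - \frac{\left(-3 + X\right) \left(-2 + X\right)}{3}$ ($d{\left(X \right)} = - \frac{3 \left(X - 2\right) \left(X - 3\right)}{9} = - \frac{3 \left(-2 + X\right) \left(-3 + X\right)}{9} = - \frac{3 \left(-3 + X\right) \left(-2 + X\right)}{9} = - \frac{\left(-3 + X\right) \left(-2 + X\right)}{3}$)
$d^{3}{\left(2 \right)} = \left(-2 - \frac{2^{2}}{3} + \frac{5}{3} \cdot 2\right)^{3} = \left(-2 - \frac{4}{3} + \frac{10}{3}\right)^{3} = 0^{3} = 0$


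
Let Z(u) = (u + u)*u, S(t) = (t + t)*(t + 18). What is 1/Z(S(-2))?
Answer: 1/8192 ≈ 0.00012207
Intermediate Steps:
S(t) = 2*t*(18 + t) (S(t) = (2*t)*(18 + t) = 2*t*(18 + t))
Z(u) = 2*u² (Z(u) = (2*u)*u = 2*u²)
1/Z(S(-2)) = 1/(2*(2*(-2)*(18 - 2))²) = 1/(2*(2*(-2)*16)²) = 1/(2*(-64)²) = 1/(2*4096) = 1/8192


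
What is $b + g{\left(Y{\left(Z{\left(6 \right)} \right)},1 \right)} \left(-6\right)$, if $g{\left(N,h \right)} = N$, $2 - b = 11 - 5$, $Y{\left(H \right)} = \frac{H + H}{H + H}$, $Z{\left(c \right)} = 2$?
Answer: $-10$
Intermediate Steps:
$Y{\left(H \right)} = 1$ ($Y{\left(H \right)} = \frac{2 H}{2 H} = 2 H \frac{1}{2 H} = 1$)
$b = -4$ ($b = 2 - \left(11 - 5\right) = 2 - 6 = -4$)
$b + g{\left(Y{\left(Z{\left(6 \right)} \right)},1 \right)} \left(-6\right) = -4 + 1 \left(-6\right) = -4 - 6 = -10$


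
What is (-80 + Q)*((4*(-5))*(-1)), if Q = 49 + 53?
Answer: 440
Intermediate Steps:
Q = 102
(-80 + Q)*((4*(-5))*(-1)) = (-80 + 102)*((4*(-5))*(-1)) = 22*(-20*(-1)) = 22*20 = 440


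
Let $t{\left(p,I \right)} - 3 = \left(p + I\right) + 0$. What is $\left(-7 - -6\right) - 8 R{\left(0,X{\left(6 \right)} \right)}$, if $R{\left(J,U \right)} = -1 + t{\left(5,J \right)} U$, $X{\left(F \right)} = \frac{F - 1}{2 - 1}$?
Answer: $-313$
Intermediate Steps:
$X{\left(F \right)} = -1 + F$ ($X{\left(F \right)} = \frac{-1 + F}{1} = \left(-1 + F\right) 1 = -1 + F$)
$t{\left(p,I \right)} = 3 + I + p$ ($t{\left(p,I \right)} = 3 + \left(\left(p + I\right) + 0\right) = 3 + \left(\left(I + p\right) + 0\right) = 3 + \left(I + p\right) = 3 + I + p$)
$R{\left(J,U \right)} = -1 + U \left(8 + J\right)$ ($R{\left(J,U \right)} = -1 + \left(3 + J + 5\right) U = -1 + \left(8 + J\right) U = -1 + U \left(8 + J\right)$)
$\left(-7 - -6\right) - 8 R{\left(0,X{\left(6 \right)} \right)} = \left(-7 - -6\right) - 8 \left(-1 + \left(-1 + 6\right) \left(8 + 0\right)\right) = \left(-7 + 6\right) - 8 \left(-1 + 5 \cdot 8\right) = -1 - 8 \left(-1 + 40\right) = -1 - 312 = -313$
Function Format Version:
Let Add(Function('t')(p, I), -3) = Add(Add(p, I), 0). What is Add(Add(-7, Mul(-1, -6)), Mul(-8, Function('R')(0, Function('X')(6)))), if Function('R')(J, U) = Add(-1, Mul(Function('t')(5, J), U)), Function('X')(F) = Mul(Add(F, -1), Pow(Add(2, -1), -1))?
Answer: -313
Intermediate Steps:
Function('X')(F) = Add(-1, F) (Function('X')(F) = Mul(Add(-1, F), Pow(1, -1)) = Mul(Add(-1, F), 1) = Add(-1, F))
Function('t')(p, I) = Add(3, I, p) (Function('t')(p, I) = Add(3, Add(Add(p, I), 0)) = Add(3, Add(Add(I, p), 0)) = Add(3, Add(I, p)) = Add(3, I, p))
Function('R')(J, U) = Add(-1, Mul(U, Add(8, J))) (Function('R')(J, U) = Add(-1, Mul(Add(3, J, 5), U)) = Add(-1, Mul(Add(8, J), U)) = Add(-1, Mul(U, Add(8, J))))
Add(Add(-7, Mul(-1, -6)), Mul(-8, Function('R')(0, Function('X')(6)))) = Add(Add(-7, Mul(-1, -6)), Mul(-8, Add(-1, Mul(Add(-1, 6), Add(8, 0))))) = Add(Add(-7, 6), Mul(-8, Add(-1, Mul(5, 8)))) = Add(-1, Mul(-8, Add(-1, 40))) = Add(-1, Mul(-8, 39)) = Add(-1, -312) = -313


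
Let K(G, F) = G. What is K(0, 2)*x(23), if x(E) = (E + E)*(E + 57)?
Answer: 0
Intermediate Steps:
x(E) = 2*E*(57 + E) (x(E) = (2*E)*(57 + E) = 2*E*(57 + E))
K(0, 2)*x(23) = 0*(2*23*(57 + 23)) = 0*(2*23*80) = 0*3680 = 0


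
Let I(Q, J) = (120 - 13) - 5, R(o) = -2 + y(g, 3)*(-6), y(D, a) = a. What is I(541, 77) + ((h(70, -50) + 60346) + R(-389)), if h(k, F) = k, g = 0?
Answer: 60498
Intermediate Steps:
R(o) = -20 (R(o) = -2 + 3*(-6) = -2 - 18 = -20)
I(Q, J) = 102 (I(Q, J) = 107 - 5 = 102)
I(541, 77) + ((h(70, -50) + 60346) + R(-389)) = 102 + ((70 + 60346) - 20) = 102 + (60416 - 20) = 102 + 60396 = 60498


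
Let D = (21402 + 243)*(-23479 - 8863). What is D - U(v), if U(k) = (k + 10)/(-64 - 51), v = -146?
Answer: -80504897986/115 ≈ -7.0004e+8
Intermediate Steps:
U(k) = -2/23 - k/115 (U(k) = (10 + k)/(-115) = (10 + k)*(-1/115) = -2/23 - k/115)
D = -700042590 (D = 21645*(-32342) = -700042590)
D - U(v) = -700042590 - (-2/23 - 1/115*(-146)) = -700042590 - (-2/23 + 146/115) = -700042590 - 1*136/115 = -700042590 - 136/115 = -80504897986/115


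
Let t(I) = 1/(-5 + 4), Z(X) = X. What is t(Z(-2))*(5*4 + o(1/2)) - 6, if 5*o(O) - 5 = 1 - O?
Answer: -271/10 ≈ -27.100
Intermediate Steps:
o(O) = 6/5 - O/5 (o(O) = 1 + (1 - O)/5 = 1 + (⅕ - O/5) = 6/5 - O/5)
t(I) = -1 (t(I) = 1/(-1) = -1)
t(Z(-2))*(5*4 + o(1/2)) - 6 = -(5*4 + (6/5 - ⅕/2)) - 6 = -(20 + (6/5 - ⅕*½)) - 6 = -(20 + (6/5 - ⅒)) - 6 = -(20 + 11/10) - 6 = -1*211/10 - 6 = -211/10 - 6 = -271/10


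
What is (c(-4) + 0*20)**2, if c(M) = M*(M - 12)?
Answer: 4096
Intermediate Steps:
c(M) = M*(-12 + M)
(c(-4) + 0*20)**2 = (-4*(-12 - 4) + 0*20)**2 = (-4*(-16) + 0)**2 = (64 + 0)**2 = 64**2 = 4096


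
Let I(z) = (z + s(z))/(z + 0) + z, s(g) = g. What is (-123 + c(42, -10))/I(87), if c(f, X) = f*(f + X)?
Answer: 1221/89 ≈ 13.719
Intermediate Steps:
c(f, X) = f*(X + f)
I(z) = 2 + z (I(z) = (z + z)/(z + 0) + z = (2*z)/z + z = 2 + z)
(-123 + c(42, -10))/I(87) = (-123 + 42*(-10 + 42))/(2 + 87) = (-123 + 42*32)/89 = (-123 + 1344)*(1/89) = 1221*(1/89) = 1221/89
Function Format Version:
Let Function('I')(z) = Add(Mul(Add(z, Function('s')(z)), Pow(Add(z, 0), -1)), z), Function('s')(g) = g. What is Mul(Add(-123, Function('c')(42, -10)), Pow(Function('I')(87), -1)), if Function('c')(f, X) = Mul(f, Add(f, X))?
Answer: Rational(1221, 89) ≈ 13.719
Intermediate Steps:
Function('c')(f, X) = Mul(f, Add(X, f))
Function('I')(z) = Add(2, z) (Function('I')(z) = Add(Mul(Add(z, z), Pow(Add(z, 0), -1)), z) = Add(Mul(Mul(2, z), Pow(z, -1)), z) = Add(2, z))
Mul(Add(-123, Function('c')(42, -10)), Pow(Function('I')(87), -1)) = Mul(Add(-123, Mul(42, Add(-10, 42))), Pow(Add(2, 87), -1)) = Mul(Add(-123, Mul(42, 32)), Pow(89, -1)) = Mul(Add(-123, 1344), Rational(1, 89)) = Mul(1221, Rational(1, 89)) = Rational(1221, 89)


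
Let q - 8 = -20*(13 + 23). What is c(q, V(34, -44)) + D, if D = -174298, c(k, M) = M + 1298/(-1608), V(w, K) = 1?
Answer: -140135437/804 ≈ -1.7430e+5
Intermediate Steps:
q = -712 (q = 8 - 20*(13 + 23) = 8 - 20*36 = 8 - 720 = -712)
c(k, M) = -649/804 + M (c(k, M) = M + 1298*(-1/1608) = M - 649/804 = -649/804 + M)
c(q, V(34, -44)) + D = (-649/804 + 1) - 174298 = 155/804 - 174298 = -140135437/804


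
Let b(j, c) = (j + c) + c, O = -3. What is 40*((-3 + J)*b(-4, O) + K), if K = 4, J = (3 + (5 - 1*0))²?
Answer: -24240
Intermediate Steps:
J = 64 (J = (3 + (5 + 0))² = (3 + 5)² = 8² = 64)
b(j, c) = j + 2*c (b(j, c) = (c + j) + c = j + 2*c)
40*((-3 + J)*b(-4, O) + K) = 40*((-3 + 64)*(-4 + 2*(-3)) + 4) = 40*(61*(-4 - 6) + 4) = 40*(61*(-10) + 4) = 40*(-610 + 4) = 40*(-606) = -24240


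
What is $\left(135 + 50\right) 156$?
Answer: $28860$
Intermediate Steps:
$\left(135 + 50\right) 156 = 185 \cdot 156 = 28860$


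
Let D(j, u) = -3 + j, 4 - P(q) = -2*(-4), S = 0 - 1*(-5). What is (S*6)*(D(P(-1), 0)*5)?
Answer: -1050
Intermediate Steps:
S = 5 (S = 0 + 5 = 5)
P(q) = -4 (P(q) = 4 - (-2)*(-4) = 4 - 1*8 = 4 - 8 = -4)
(S*6)*(D(P(-1), 0)*5) = (5*6)*((-3 - 4)*5) = 30*(-7*5) = 30*(-35) = -1050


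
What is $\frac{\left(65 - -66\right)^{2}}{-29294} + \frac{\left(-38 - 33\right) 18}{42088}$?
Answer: $- \frac{189927475}{308231468} \approx -0.61618$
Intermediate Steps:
$\frac{\left(65 - -66\right)^{2}}{-29294} + \frac{\left(-38 - 33\right) 18}{42088} = \left(65 + 66\right)^{2} \left(- \frac{1}{29294}\right) + \left(-71\right) 18 \cdot \frac{1}{42088} = 131^{2} \left(- \frac{1}{29294}\right) - \frac{639}{21044} = 17161 \left(- \frac{1}{29294}\right) - \frac{639}{21044} = - \frac{17161}{29294} - \frac{639}{21044} = - \frac{189927475}{308231468}$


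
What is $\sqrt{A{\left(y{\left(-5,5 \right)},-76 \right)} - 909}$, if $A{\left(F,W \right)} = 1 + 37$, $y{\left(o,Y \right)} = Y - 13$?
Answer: $i \sqrt{871} \approx 29.513 i$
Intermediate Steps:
$y{\left(o,Y \right)} = -13 + Y$ ($y{\left(o,Y \right)} = Y - 13 = -13 + Y$)
$A{\left(F,W \right)} = 38$
$\sqrt{A{\left(y{\left(-5,5 \right)},-76 \right)} - 909} = \sqrt{38 - 909} = \sqrt{-871} = i \sqrt{871}$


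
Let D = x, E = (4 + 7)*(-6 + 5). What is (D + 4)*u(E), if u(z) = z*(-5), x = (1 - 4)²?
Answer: 715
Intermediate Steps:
E = -11 (E = 11*(-1) = -11)
x = 9 (x = (-3)² = 9)
D = 9
u(z) = -5*z
(D + 4)*u(E) = (9 + 4)*(-5*(-11)) = 13*55 = 715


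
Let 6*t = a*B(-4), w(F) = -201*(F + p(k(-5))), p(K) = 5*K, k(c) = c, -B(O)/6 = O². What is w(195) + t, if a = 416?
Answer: -40826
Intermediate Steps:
B(O) = -6*O²
w(F) = 5025 - 201*F (w(F) = -201*(F + 5*(-5)) = -201*(F - 25) = -201*(-25 + F) = 5025 - 201*F)
t = -6656 (t = (416*(-6*(-4)²))/6 = (416*(-6*16))/6 = (416*(-96))/6 = (⅙)*(-39936) = -6656)
w(195) + t = (5025 - 201*195) - 6656 = (5025 - 39195) - 6656 = -34170 - 6656 = -40826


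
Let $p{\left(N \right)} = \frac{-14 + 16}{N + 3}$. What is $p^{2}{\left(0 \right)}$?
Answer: $\frac{4}{9} \approx 0.44444$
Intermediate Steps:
$p{\left(N \right)} = \frac{2}{3 + N}$
$p^{2}{\left(0 \right)} = \left(\frac{2}{3 + 0}\right)^{2} = \left(\frac{2}{3}\right)^{2} = \frac{4}{9}$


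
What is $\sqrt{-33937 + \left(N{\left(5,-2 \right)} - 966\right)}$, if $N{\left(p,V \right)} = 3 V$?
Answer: $i \sqrt{34909} \approx 186.84 i$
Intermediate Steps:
$\sqrt{-33937 + \left(N{\left(5,-2 \right)} - 966\right)} = \sqrt{-33937 + \left(3 \left(-2\right) - 966\right)} = \sqrt{-33937 - 972} = \sqrt{-34909} = i \sqrt{34909}$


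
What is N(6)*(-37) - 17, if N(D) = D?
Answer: -239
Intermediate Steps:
N(6)*(-37) - 17 = 6*(-37) - 17 = -222 - 17 = -239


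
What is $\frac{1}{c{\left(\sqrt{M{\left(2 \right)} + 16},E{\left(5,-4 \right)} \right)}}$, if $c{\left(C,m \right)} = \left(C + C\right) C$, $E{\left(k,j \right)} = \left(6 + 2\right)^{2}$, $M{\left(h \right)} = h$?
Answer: $\frac{1}{36} \approx 0.027778$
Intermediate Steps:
$E{\left(k,j \right)} = 64$ ($E{\left(k,j \right)} = 8^{2} = 64$)
$c{\left(C,m \right)} = 2 C^{2}$ ($c{\left(C,m \right)} = 2 C C = 2 C^{2}$)
$\frac{1}{c{\left(\sqrt{M{\left(2 \right)} + 16},E{\left(5,-4 \right)} \right)}} = \frac{1}{2 \left(\sqrt{2 + 16}\right)^{2}} = \frac{1}{2 \left(\sqrt{18}\right)^{2}} = \frac{1}{2 \left(3 \sqrt{2}\right)^{2}} = \frac{1}{2 \cdot 18} = \frac{1}{36}$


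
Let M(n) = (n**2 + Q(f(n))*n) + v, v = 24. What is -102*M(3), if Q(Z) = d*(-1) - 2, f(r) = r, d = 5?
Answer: -1224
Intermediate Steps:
Q(Z) = -7 (Q(Z) = 5*(-1) - 2 = -5 - 2 = -7)
M(n) = 24 + n**2 - 7*n (M(n) = (n**2 - 7*n) + 24 = 24 + n**2 - 7*n)
-102*M(3) = -102*(24 + 3**2 - 7*3) = -102*(24 + 9 - 21) = -102*12 = -1224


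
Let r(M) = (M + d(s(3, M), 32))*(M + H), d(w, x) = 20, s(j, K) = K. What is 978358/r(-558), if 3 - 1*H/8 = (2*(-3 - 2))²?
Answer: 489179/358846 ≈ 1.3632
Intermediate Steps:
H = -776 (H = 24 - 8*4*(-3 - 2)² = 24 - 8*(2*(-5))² = 24 - 8*(-10)² = 24 - 8*100 = 24 - 800 = -776)
r(M) = (-776 + M)*(20 + M) (r(M) = (M + 20)*(M - 776) = (20 + M)*(-776 + M) = (-776 + M)*(20 + M))
978358/r(-558) = 978358/(-15520 + (-558)² - 756*(-558)) = 978358/(-15520 + 311364 + 421848) = 978358/717692 = 978358*(1/717692) = 489179/358846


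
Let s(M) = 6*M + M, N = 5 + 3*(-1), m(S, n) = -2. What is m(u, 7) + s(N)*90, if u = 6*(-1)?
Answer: 1258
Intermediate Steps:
u = -6
N = 2 (N = 5 - 3 = 2)
s(M) = 7*M
m(u, 7) + s(N)*90 = -2 + (7*2)*90 = -2 + 14*90 = -2 + 1260 = 1258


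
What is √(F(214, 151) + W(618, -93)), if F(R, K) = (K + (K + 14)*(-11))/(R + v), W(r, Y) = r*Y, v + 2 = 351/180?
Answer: I*√1052482206754/4279 ≈ 239.75*I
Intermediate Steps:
v = -1/20 (v = -2 + 351/180 = -2 + 351*(1/180) = -2 + 39/20 = -1/20 ≈ -0.050000)
W(r, Y) = Y*r
F(R, K) = (-154 - 10*K)/(-1/20 + R) (F(R, K) = (K + (K + 14)*(-11))/(R - 1/20) = (K + (14 + K)*(-11))/(-1/20 + R) = (K + (-154 - 11*K))/(-1/20 + R) = (-154 - 10*K)/(-1/20 + R))
√(F(214, 151) + W(618, -93)) = √(40*(-77 - 5*151)/(-1 + 20*214) - 93*618) = √(40*(-77 - 755)/(-1 + 4280) - 57474) = √(40*(-832)/4279 - 57474) = √(40*(1/4279)*(-832) - 57474) = √(-33280/4279 - 57474) = √(-245964526/4279) = I*√1052482206754/4279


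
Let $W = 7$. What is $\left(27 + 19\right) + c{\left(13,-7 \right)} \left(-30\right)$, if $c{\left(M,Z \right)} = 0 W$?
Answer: $46$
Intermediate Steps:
$c{\left(M,Z \right)} = 0$ ($c{\left(M,Z \right)} = 0 \cdot 7 = 0$)
$\left(27 + 19\right) + c{\left(13,-7 \right)} \left(-30\right) = \left(27 + 19\right) + 0 \left(-30\right) = 46 + 0 = 46$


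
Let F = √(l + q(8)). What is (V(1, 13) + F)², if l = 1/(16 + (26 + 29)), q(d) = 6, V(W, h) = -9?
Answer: (639 - √30317)²/5041 ≈ 42.872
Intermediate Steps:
l = 1/71 (l = 1/(16 + 55) = 1/71 ≈ 0.014085)
F = √30317/71 (F = √(1/71 + 6) = √(427/71) = √30317/71 ≈ 2.4524)
(V(1, 13) + F)² = (-9 + √30317/71)²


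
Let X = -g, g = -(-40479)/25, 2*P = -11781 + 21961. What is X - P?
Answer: -167729/25 ≈ -6709.2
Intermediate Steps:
P = 5090 (P = (-11781 + 21961)/2 = (1/2)*10180 = 5090)
g = 40479/25 (g = -(-40479)/25 = -309*(-131/25) = 40479/25 ≈ 1619.2)
X = -40479/25 (X = -1*40479/25 = -40479/25 ≈ -1619.2)
X - P = -40479/25 - 1*5090 = -40479/25 - 5090 = -167729/25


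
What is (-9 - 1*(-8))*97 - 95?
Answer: -192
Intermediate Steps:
(-9 - 1*(-8))*97 - 95 = (-9 + 8)*97 - 95 = -1*97 - 95 = -97 - 95 = -192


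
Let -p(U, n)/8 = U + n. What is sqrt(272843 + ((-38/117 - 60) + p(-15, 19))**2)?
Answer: sqrt(3851631031)/117 ≈ 530.44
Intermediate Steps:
p(U, n) = -8*U - 8*n (p(U, n) = -8*(U + n) = -8*U - 8*n)
sqrt(272843 + ((-38/117 - 60) + p(-15, 19))**2) = sqrt(272843 + ((-38/117 - 60) + (-8*(-15) - 8*19))**2) = sqrt(272843 + ((-38*1/117 - 60) + (120 - 152))**2) = sqrt(272843 + ((-38/117 - 60) - 32)**2) = sqrt(272843 + (-7058/117 - 32)**2) = sqrt(272843 + (-10802/117)**2) = sqrt(272843 + 116683204/13689) = sqrt(3851631031/13689) = sqrt(3851631031)/117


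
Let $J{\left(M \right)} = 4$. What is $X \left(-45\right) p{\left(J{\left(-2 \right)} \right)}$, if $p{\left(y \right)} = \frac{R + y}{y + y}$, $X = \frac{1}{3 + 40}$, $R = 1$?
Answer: $- \frac{225}{344} \approx -0.65407$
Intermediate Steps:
$X = \frac{1}{43} \approx 0.023256$
$p{\left(y \right)} = \frac{1 + y}{2 y}$ ($p{\left(y \right)} = \frac{1 + y}{y + y} = \frac{1 + y}{2 y}$)
$X \left(-45\right) p{\left(J{\left(-2 \right)} \right)} = \frac{1}{43} \left(-45\right) \frac{1 + 4}{2 \cdot 4} = - \frac{45 \cdot \frac{1}{2} \cdot \frac{1}{4} \cdot 5}{43} = \left(- \frac{45}{43}\right) \frac{5}{8} = - \frac{225}{344}$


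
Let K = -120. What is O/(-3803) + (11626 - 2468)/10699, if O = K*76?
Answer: 132402754/40688297 ≈ 3.2541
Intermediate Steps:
O = -9120 (O = -120*76 = -9120)
O/(-3803) + (11626 - 2468)/10699 = -9120/(-3803) + (11626 - 2468)/10699 = -9120*(-1/3803) + 9158*(1/10699) = 9120/3803 + 9158/10699 = 132402754/40688297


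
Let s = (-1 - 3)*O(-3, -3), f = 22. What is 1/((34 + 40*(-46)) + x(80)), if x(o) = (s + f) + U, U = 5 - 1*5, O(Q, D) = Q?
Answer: -1/1772 ≈ -0.00056433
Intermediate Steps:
s = 12 (s = (-1 - 3)*(-3) = -4*(-3) = 12)
U = 0 (U = 5 - 5 = 0)
x(o) = 34 (x(o) = (12 + 22) + 0 = 34 + 0 = 34)
1/((34 + 40*(-46)) + x(80)) = 1/((34 + 40*(-46)) + 34) = 1/((34 - 1840) + 34) = 1/(-1806 + 34) = 1/(-1772) = -1/1772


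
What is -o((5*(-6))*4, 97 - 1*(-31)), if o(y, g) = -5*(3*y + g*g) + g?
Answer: 79992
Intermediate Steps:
o(y, g) = g - 15*y - 5*g**2 (o(y, g) = -5*(3*y + g**2) + g = -5*(g**2 + 3*y) + g = (-15*y - 5*g**2) + g = g - 15*y - 5*g**2)
-o((5*(-6))*4, 97 - 1*(-31)) = -((97 - 1*(-31)) - 15*5*(-6)*4 - 5*(97 - 1*(-31))**2) = -((97 + 31) - (-450)*4 - 5*(97 + 31)**2) = -(128 - 15*(-120) - 5*128**2) = -(128 + 1800 - 5*16384) = -(128 + 1800 - 81920) = -1*(-79992) = 79992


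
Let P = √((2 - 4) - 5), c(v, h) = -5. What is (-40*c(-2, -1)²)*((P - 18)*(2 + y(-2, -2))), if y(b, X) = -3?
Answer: -18000 + 1000*I*√7 ≈ -18000.0 + 2645.8*I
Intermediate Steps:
P = I*√7 (P = √(-2 - 5) = √(-7) = I*√7 ≈ 2.6458*I)
(-40*c(-2, -1)²)*((P - 18)*(2 + y(-2, -2))) = (-40*(-5)²)*((I*√7 - 18)*(2 - 3)) = (-40*25)*((-18 + I*√7)*(-1)) = -1000*(18 - I*√7) = -18000 + 1000*I*√7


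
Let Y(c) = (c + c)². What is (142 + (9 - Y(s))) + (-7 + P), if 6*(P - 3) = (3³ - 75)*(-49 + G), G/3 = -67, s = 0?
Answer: 2147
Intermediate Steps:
Y(c) = 4*c² (Y(c) = (2*c)² = 4*c²)
G = -201 (G = 3*(-67) = -201)
P = 2003 (P = 3 + ((3³ - 75)*(-49 - 201))/6 = 3 + ((27 - 75)*(-250))/6 = 3 + (-48*(-250))/6 = 3 + (⅙)*12000 = 3 + 2000 = 2003)
(142 + (9 - Y(s))) + (-7 + P) = (142 + (9 - 4*0²)) + (-7 + 2003) = (142 + (9 - 4*0)) + 1996 = (142 + (9 - 1*0)) + 1996 = (142 + (9 + 0)) + 1996 = (142 + 9) + 1996 = 151 + 1996 = 2147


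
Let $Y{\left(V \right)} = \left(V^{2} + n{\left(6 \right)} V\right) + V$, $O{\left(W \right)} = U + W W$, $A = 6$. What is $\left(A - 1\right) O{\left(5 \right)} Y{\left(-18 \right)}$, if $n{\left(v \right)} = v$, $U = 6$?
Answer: $30690$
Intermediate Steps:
$O{\left(W \right)} = 6 + W^{2}$ ($O{\left(W \right)} = 6 + W W = 6 + W^{2}$)
$Y{\left(V \right)} = V^{2} + 7 V$ ($Y{\left(V \right)} = \left(V^{2} + 6 V\right) + V = V^{2} + 7 V$)
$\left(A - 1\right) O{\left(5 \right)} Y{\left(-18 \right)} = \left(6 - 1\right) \left(6 + 5^{2}\right) \left(- 18 \left(7 - 18\right)\right) = 5 \left(6 + 25\right) \left(\left(-18\right) \left(-11\right)\right) = 5 \cdot 31 \cdot 198 = 155 \cdot 198 = 30690$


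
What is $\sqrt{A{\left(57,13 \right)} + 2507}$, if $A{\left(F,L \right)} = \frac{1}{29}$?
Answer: $\frac{32 \sqrt{2059}}{29} \approx 50.07$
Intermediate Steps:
$A{\left(F,L \right)} = \frac{1}{29}$
$\sqrt{A{\left(57,13 \right)} + 2507} = \sqrt{\frac{1}{29} + 2507} = \sqrt{\frac{72704}{29}} = \frac{32 \sqrt{2059}}{29}$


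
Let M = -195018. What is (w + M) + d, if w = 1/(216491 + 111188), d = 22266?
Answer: -56607202607/327679 ≈ -1.7275e+5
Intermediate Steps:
w = 1/327679 ≈ 3.0518e-6
(w + M) + d = (1/327679 - 195018) + 22266 = -63903303221/327679 + 22266 = -56607202607/327679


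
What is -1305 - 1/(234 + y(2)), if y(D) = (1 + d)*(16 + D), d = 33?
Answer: -1104031/846 ≈ -1305.0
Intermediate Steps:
y(D) = 544 + 34*D (y(D) = (1 + 33)*(16 + D) = 34*(16 + D) = 544 + 34*D)
-1305 - 1/(234 + y(2)) = -1305 - 1/(234 + (544 + 34*2)) = -1305 - 1/(234 + (544 + 68)) = -1305 - 1/(234 + 612) = -1305 - 1/846 = -1104031/846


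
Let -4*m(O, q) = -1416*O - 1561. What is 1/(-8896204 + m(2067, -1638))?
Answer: -4/32656383 ≈ -1.2249e-7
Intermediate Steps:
m(O, q) = 1561/4 + 354*O (m(O, q) = -(-1416*O - 1561)/4 = -(-1561 - 1416*O)/4 = 1561/4 + 354*O)
1/(-8896204 + m(2067, -1638)) = 1/(-8896204 + (1561/4 + 354*2067)) = 1/(-8896204 + (1561/4 + 731718)) = 1/(-8896204 + 2928433/4) = 1/(-32656383/4) = -4/32656383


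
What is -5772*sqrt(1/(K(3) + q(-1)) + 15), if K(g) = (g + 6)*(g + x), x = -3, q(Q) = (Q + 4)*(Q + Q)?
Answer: -962*sqrt(534) ≈ -22230.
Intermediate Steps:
q(Q) = 2*Q*(4 + Q) (q(Q) = (4 + Q)*(2*Q) = 2*Q*(4 + Q))
K(g) = (-3 + g)*(6 + g) (K(g) = (g + 6)*(g - 3) = (6 + g)*(-3 + g) = (-3 + g)*(6 + g))
-5772*sqrt(1/(K(3) + q(-1)) + 15) = -5772*sqrt(1/((-18 + 3**2 + 3*3) + 2*(-1)*(4 - 1)) + 15) = -5772*sqrt(1/((-18 + 9 + 9) + 2*(-1)*3) + 15) = -5772*sqrt(1/(0 - 6) + 15) = -5772*sqrt(1/(-6) + 15) = -5772*sqrt(-1/6 + 15) = -962*sqrt(534)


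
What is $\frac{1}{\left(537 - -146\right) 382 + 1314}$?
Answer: $\frac{1}{262220} \approx 3.8136 \cdot 10^{-6}$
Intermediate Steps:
$\frac{1}{\left(537 - -146\right) 382 + 1314} = \frac{1}{\left(537 + 146\right) 382 + 1314} = \frac{1}{683 \cdot 382 + 1314} = \frac{1}{260906 + 1314} = \frac{1}{262220}$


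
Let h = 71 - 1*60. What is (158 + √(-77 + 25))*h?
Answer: 1738 + 22*I*√13 ≈ 1738.0 + 79.322*I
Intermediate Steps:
h = 11 (h = 71 - 60 = 11)
(158 + √(-77 + 25))*h = (158 + √(-77 + 25))*11 = (158 + √(-52))*11 = (158 + 2*I*√13)*11 = 1738 + 22*I*√13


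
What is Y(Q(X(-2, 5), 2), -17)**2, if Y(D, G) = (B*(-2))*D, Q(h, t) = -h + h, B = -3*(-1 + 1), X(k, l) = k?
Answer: 0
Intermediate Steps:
B = 0 (B = -3*0 = 0)
Q(h, t) = 0
Y(D, G) = 0 (Y(D, G) = (0*(-2))*D = 0*D = 0)
Y(Q(X(-2, 5), 2), -17)**2 = 0**2 = 0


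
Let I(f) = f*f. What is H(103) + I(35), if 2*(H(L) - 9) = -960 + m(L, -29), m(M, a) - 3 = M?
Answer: 807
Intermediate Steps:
m(M, a) = 3 + M
H(L) = -939/2 + L/2 (H(L) = 9 + (-960 + (3 + L))/2 = 9 + (-957 + L)/2 = 9 + (-957/2 + L/2) = -939/2 + L/2)
I(f) = f²
H(103) + I(35) = (-939/2 + (½)*103) + 35² = (-939/2 + 103/2) + 1225 = -418 + 1225 = 807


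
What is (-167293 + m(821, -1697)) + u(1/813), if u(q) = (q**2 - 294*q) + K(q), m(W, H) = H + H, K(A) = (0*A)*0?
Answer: -112819054724/660969 ≈ -1.7069e+5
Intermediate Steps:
K(A) = 0 (K(A) = 0*0 = 0)
m(W, H) = 2*H
u(q) = q**2 - 294*q (u(q) = (q**2 - 294*q) + 0 = q**2 - 294*q)
(-167293 + m(821, -1697)) + u(1/813) = (-167293 + 2*(-1697)) + (-294 + 1/813)/813 = (-167293 - 3394) + (-294 + 1/813)/813 = -170687 + (1/813)*(-239021/813) = -170687 - 239021/660969 = -112819054724/660969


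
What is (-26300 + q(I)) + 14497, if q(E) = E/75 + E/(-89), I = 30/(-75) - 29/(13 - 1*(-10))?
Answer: -9060280549/767625 ≈ -11803.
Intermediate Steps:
I = -191/115 (I = 30*(-1/75) - 29/(13 + 10) = -2/5 - 29/23 = -191/115 ≈ -1.6609)
q(E) = 14*E/6675 (q(E) = E*(1/75) + E*(-1/89) = E/75 - E/89 = 14*E/6675)
(-26300 + q(I)) + 14497 = (-26300 + (14/6675)*(-191/115)) + 14497 = (-26300 - 2674/767625) + 14497 = -20188540174/767625 + 14497 = -9060280549/767625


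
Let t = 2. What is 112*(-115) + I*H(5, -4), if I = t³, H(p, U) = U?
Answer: -12912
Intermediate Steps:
I = 8 (I = 2³ = 8)
112*(-115) + I*H(5, -4) = 112*(-115) + 8*(-4) = -12880 - 32 = -12912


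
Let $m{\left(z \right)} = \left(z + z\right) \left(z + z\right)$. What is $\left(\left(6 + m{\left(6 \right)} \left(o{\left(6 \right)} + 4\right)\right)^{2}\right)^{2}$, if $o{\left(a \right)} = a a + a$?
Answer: $1932209057610000$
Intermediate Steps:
$o{\left(a \right)} = a + a^{2}$ ($o{\left(a \right)} = a^{2} + a = a + a^{2}$)
$m{\left(z \right)} = 4 z^{2}$ ($m{\left(z \right)} = 2 z 2 z = 4 z^{2}$)
$\left(\left(6 + m{\left(6 \right)} \left(o{\left(6 \right)} + 4\right)\right)^{2}\right)^{2} = \left(\left(6 + 4 \cdot 6^{2} \left(6 \left(1 + 6\right) + 4\right)\right)^{2}\right)^{2} = \left(\left(6 + 4 \cdot 36 \left(6 \cdot 7 + 4\right)\right)^{2}\right)^{2} = \left(\left(6 + 144 \left(42 + 4\right)\right)^{2}\right)^{2} = \left(\left(6 + 144 \cdot 46\right)^{2}\right)^{2} = \left(\left(6 + 6624\right)^{2}\right)^{2} = \left(6630^{2}\right)^{2} = 43956900^{2} = 1932209057610000$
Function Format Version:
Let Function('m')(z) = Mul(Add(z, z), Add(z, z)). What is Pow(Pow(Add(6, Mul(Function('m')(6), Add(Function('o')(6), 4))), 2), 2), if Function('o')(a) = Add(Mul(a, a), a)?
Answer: 1932209057610000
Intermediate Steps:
Function('o')(a) = Add(a, Pow(a, 2)) (Function('o')(a) = Add(Pow(a, 2), a) = Add(a, Pow(a, 2)))
Function('m')(z) = Mul(4, Pow(z, 2)) (Function('m')(z) = Mul(Mul(2, z), Mul(2, z)) = Mul(4, Pow(z, 2)))
Pow(Pow(Add(6, Mul(Function('m')(6), Add(Function('o')(6), 4))), 2), 2) = Pow(Pow(Add(6, Mul(Mul(4, Pow(6, 2)), Add(Mul(6, Add(1, 6)), 4))), 2), 2) = Pow(Pow(Add(6, Mul(Mul(4, 36), Add(Mul(6, 7), 4))), 2), 2) = Pow(Pow(Add(6, Mul(144, Add(42, 4))), 2), 2) = Pow(Pow(Add(6, Mul(144, 46)), 2), 2) = Pow(Pow(Add(6, 6624), 2), 2) = Pow(Pow(6630, 2), 2) = Pow(43956900, 2) = 1932209057610000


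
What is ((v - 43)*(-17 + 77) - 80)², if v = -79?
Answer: 54760000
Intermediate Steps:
((v - 43)*(-17 + 77) - 80)² = ((-79 - 43)*(-17 + 77) - 80)² = (-122*60 - 80)² = (-7320 - 80)² = (-7400)² = 54760000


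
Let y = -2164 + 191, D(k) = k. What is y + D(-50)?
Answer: -2023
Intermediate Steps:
y = -1973
y + D(-50) = -1973 - 50 = -2023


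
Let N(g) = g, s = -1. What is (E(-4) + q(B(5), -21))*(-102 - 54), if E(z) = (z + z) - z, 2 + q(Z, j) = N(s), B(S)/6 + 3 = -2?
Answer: 1092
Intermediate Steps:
B(S) = -30 (B(S) = -18 + 6*(-2) = -18 - 12 = -30)
q(Z, j) = -3 (q(Z, j) = -2 - 1 = -3)
E(z) = z (E(z) = 2*z - z = z)
(E(-4) + q(B(5), -21))*(-102 - 54) = (-4 - 3)*(-102 - 54) = -7*(-156) = 1092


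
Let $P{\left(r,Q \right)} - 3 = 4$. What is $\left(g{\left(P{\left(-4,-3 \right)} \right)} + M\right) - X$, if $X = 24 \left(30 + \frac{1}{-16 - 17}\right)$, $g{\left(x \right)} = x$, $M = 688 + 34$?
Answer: $\frac{107}{11} \approx 9.7273$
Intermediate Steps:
$P{\left(r,Q \right)} = 7$ ($P{\left(r,Q \right)} = 3 + 4 = 7$)
$M = 722$
$X = \frac{7912}{11}$ ($X = 24 \left(30 + \frac{1}{-33}\right) = 24 \left(30 - \frac{1}{33}\right) = 24 \cdot \frac{989}{33} = \frac{7912}{11} \approx 719.27$)
$\left(g{\left(P{\left(-4,-3 \right)} \right)} + M\right) - X = \left(7 + 722\right) - \frac{7912}{11} = 729 - \frac{7912}{11} = \frac{107}{11}$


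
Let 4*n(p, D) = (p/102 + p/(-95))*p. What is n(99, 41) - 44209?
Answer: -571203149/12920 ≈ -44211.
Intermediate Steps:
n(p, D) = -7*p²/38760 (n(p, D) = ((p/102 + p/(-95))*p)/4 = ((p*(1/102) + p*(-1/95))*p)/4 = ((p/102 - p/95)*p)/4 = ((-7*p/9690)*p)/4 = (-7*p²/9690)/4 = -7*p²/38760)
n(99, 41) - 44209 = -7/38760*99² - 44209 = -7/38760*9801 - 44209 = -22869/12920 - 44209 = -571203149/12920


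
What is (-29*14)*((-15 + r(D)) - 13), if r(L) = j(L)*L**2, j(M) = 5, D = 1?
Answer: 9338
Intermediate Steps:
r(L) = 5*L**2
(-29*14)*((-15 + r(D)) - 13) = (-29*14)*((-15 + 5*1**2) - 13) = -406*((-15 + 5*1) - 13) = -406*((-15 + 5) - 13) = -406*(-10 - 13) = -406*(-23) = 9338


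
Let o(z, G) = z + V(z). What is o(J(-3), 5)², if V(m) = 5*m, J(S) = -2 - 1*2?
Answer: 576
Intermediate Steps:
J(S) = -4 (J(S) = -2 - 2 = -4)
o(z, G) = 6*z (o(z, G) = z + 5*z = 6*z)
o(J(-3), 5)² = (6*(-4))² = (-24)² = 576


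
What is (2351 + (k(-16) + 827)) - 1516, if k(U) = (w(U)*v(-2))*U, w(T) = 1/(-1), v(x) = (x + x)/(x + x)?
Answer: 1678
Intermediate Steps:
v(x) = 1 (v(x) = (2*x)/((2*x)) = (2*x)*(1/(2*x)) = 1)
w(T) = -1
k(U) = -U (k(U) = (-1*1)*U = -U)
(2351 + (k(-16) + 827)) - 1516 = (2351 + (-1*(-16) + 827)) - 1516 = (2351 + (16 + 827)) - 1516 = (2351 + 843) - 1516 = 3194 - 1516 = 1678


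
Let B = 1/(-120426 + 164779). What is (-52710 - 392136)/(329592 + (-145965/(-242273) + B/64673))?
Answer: -154571961757103014551/114524521174056282931 ≈ -1.3497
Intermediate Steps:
B = 1/44353 ≈ 2.2546e-5
(-52710 - 392136)/(329592 + (-145965/(-242273) + B/64673)) = (-52710 - 392136)/(329592 + (-145965/(-242273) + (1/44353)/64673)) = -444846/(329592 + (-145965*(-1/242273) + (1/44353)*(1/64673))) = -444846/(329592 + (145965/242273 + 1/2868441569)) = -444846/(329592 + 418692073861358/694945944246337) = -444846/229049042348112565862/694945944246337 = -444846*694945944246337/229049042348112565862 = -154571961757103014551/114524521174056282931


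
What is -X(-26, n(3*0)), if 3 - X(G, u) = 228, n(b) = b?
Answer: 225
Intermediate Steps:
X(G, u) = -225 (X(G, u) = 3 - 1*228 = 3 - 228 = -225)
-X(-26, n(3*0)) = -1*(-225) = 225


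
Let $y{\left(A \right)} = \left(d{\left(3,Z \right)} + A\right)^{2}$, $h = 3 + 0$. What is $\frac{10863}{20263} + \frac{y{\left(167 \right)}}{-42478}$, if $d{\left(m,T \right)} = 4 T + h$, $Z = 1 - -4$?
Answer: $- \frac{135027893}{430365857} \approx -0.31375$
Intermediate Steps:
$Z = 5$ ($Z = 1 + 4 = 5$)
$h = 3$
$d{\left(m,T \right)} = 3 + 4 T$ ($d{\left(m,T \right)} = 4 T + 3 = 3 + 4 T$)
$y{\left(A \right)} = \left(23 + A\right)^{2}$ ($y{\left(A \right)} = \left(\left(3 + 4 \cdot 5\right) + A\right)^{2} = \left(\left(3 + 20\right) + A\right)^{2} = \left(23 + A\right)^{2}$)
$\frac{10863}{20263} + \frac{y{\left(167 \right)}}{-42478} = \frac{10863}{20263} + \frac{\left(23 + 167\right)^{2}}{-42478} = 10863 \cdot \frac{1}{20263} + 190^{2} \left(- \frac{1}{42478}\right) = \frac{10863}{20263} + 36100 \left(- \frac{1}{42478}\right) = \frac{10863}{20263} - \frac{18050}{21239} = - \frac{135027893}{430365857}$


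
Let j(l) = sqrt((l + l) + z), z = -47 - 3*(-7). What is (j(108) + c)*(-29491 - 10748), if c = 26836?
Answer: -1079853804 - 40239*sqrt(190) ≈ -1.0804e+9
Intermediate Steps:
z = -26 (z = -47 + 21 = -26)
j(l) = sqrt(-26 + 2*l) (j(l) = sqrt((l + l) - 26) = sqrt(2*l - 26) = sqrt(-26 + 2*l))
(j(108) + c)*(-29491 - 10748) = (sqrt(-26 + 2*108) + 26836)*(-29491 - 10748) = (sqrt(-26 + 216) + 26836)*(-40239) = (sqrt(190) + 26836)*(-40239) = (26836 + sqrt(190))*(-40239) = -1079853804 - 40239*sqrt(190)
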